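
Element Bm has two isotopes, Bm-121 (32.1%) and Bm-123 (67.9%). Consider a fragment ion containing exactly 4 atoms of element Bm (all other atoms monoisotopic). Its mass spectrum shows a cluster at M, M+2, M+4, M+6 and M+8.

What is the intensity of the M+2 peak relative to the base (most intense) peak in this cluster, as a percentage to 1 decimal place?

Binomial terms of (0.321 + 0.679)^4: M 0.0106, M+2 0.0898, M+4 0.2850, M+6 0.4020, M+8 0.2126 → M+6 is the base peak.
P(M+6) = C(4,3) × 0.321^1 × 0.679^3 = 4 × 0.3210 × 0.31304684 = 0.401952 (base)
P(M+2) = C(4,1) × 0.321^3 × 0.679^1 = 4 × 0.03307616 × 0.6790 = 0.089835
Relative intensity = 0.089835 / 0.401952 × 100 = 22.3

22.3%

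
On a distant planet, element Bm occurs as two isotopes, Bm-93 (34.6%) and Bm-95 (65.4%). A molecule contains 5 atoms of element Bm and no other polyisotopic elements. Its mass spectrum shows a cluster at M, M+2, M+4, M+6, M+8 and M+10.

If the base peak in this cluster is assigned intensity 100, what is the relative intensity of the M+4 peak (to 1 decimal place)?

Binomial terms of (0.346 + 0.654)^5: M 0.0050, M+2 0.0469, M+4 0.1772, M+6 0.3349, M+8 0.3165, M+10 0.1196 → M+6 is the base peak.
P(M+6) = C(5,3) × 0.346^2 × 0.654^3 = 10 × 0.119716 × 0.27972626 = 0.334877 (base)
P(M+4) = C(5,2) × 0.346^3 × 0.654^2 = 10 × 0.04142174 × 0.427716 = 0.177167
Relative intensity = 0.177167 / 0.334877 × 100 = 52.9

52.9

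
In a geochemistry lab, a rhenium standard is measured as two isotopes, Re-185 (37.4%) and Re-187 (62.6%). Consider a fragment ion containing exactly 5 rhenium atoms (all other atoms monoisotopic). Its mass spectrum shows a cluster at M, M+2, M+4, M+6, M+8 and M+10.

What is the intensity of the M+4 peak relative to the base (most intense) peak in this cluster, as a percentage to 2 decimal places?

59.74%

Term probabilities: M 0.0073, M+2 0.0612, M+4 0.2050, M+6 0.3431, M+8 0.2872, M+10 0.0961. Base peak = M+6.
P(M+6) = C(5,3) × 0.374^2 × 0.626^3 = 10 × 0.139876 × 0.24531438 = 0.343136 (base)
P(M+4) = C(5,2) × 0.374^3 × 0.626^2 = 10 × 0.05231362 × 0.391876 = 0.205005
Relative intensity = 0.205005 / 0.343136 × 100 = 59.74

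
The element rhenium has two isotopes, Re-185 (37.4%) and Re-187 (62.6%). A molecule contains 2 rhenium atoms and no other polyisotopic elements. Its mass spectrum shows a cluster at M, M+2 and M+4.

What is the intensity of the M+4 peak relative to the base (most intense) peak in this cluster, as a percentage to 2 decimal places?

Binomial terms of (0.374 + 0.626)^2: M 0.1399, M+2 0.4682, M+4 0.3919 → M+2 is the base peak.
P(M+2) = C(2,1) × 0.374^1 × 0.626^1 = 2 × 0.3740 × 0.6260 = 0.468248 (base)
P(M+4) = C(2,2) × 0.374^0 × 0.626^2 = 1 × 1.0000 × 0.391876 = 0.391876
Relative intensity = 0.391876 / 0.468248 × 100 = 83.69

83.69%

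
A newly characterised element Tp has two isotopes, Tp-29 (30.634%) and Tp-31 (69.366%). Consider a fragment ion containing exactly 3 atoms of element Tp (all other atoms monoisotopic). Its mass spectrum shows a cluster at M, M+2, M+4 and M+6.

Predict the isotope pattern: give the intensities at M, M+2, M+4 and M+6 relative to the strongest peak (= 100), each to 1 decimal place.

The 3 Tp atoms are independent, so intensities follow the terms of (0.30634 + 0.69366)^3.
P(M) = 0.30634^3 = 0.028748
P(M+2) = 3 × 0.30634^2 × 0.69366^1 = 0.195288
P(M+4) = 3 × 0.30634^1 × 0.69366^2 = 0.442200
P(M+6) = 0.69366^3 = 0.333764
The M+4 peak is largest (0.442200); scaling to 100 gives 6.5 : 44.2 : 100.0 : 75.5.

6.5 : 44.2 : 100.0 : 75.5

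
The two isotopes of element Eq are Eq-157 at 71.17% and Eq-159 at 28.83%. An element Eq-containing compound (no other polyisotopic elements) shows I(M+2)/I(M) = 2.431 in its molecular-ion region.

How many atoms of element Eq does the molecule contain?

6

The M+2/M ratio from n Eq atoms is n · q/p = n · 0.2883/0.7117.
n = 2.431 × 0.7117/0.2883 = 6.00 ≈ 6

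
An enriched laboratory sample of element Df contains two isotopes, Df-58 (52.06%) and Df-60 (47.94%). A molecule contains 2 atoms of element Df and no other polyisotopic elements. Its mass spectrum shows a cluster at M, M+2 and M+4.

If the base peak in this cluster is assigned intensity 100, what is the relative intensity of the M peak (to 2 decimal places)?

Term probabilities: M 0.2710, M+2 0.4992, M+4 0.2298. Base peak = M+2.
P(M+2) = C(2,1) × 0.5206^1 × 0.4794^1 = 2 × 0.5206 × 0.4794 = 0.499151 (base)
P(M) = C(2,0) × 0.5206^2 × 0.4794^0 = 1 × 0.27102436 × 1.0000 = 0.271024
Relative intensity = 0.271024 / 0.499151 × 100 = 54.30

54.30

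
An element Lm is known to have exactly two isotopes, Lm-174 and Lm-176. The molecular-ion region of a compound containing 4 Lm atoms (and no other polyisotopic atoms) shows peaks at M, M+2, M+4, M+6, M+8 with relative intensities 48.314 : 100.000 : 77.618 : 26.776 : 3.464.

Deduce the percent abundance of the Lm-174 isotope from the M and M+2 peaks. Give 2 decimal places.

Let p = fractional abundance of Lm-174. I(M+2)/I(M) = [C(4,1)·p^3·(1−p)] / p^4 = 4·(1−p)/p = 100.000/48.314 = 2.0698
(1−p)/p = 2.0698/4 = 0.5174  ⇒  p = 1/(1 + 0.5174) = 0.6590
Lm-174: 65.90%, Lm-176: 34.10%.

65.90%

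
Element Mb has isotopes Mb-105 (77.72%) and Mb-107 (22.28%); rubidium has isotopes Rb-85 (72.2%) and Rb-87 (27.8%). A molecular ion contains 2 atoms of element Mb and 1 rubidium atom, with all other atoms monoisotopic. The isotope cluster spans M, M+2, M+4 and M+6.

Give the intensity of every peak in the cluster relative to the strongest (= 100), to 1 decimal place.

100.0 : 95.8 : 30.3 : 3.2

Element Mb pattern (n=2): 0.60403984 : 0.34632032 : 0.04963984
Rubidium pattern (n=1): 0.7220 : 0.2780
Convolve the two distributions (both contribute in 2-u steps):
  M: 0.60403984×0.7220 = 0.436117
  M+2: 0.60403984×0.2780 + 0.34632032×0.7220 = 0.417966
  M+4: 0.34632032×0.2780 + 0.04963984×0.7220 = 0.132117
  M+6: 0.04963984×0.2780 = 0.013800
Scale to base peak (0.436117) = 100: 100.0 : 95.8 : 30.3 : 3.2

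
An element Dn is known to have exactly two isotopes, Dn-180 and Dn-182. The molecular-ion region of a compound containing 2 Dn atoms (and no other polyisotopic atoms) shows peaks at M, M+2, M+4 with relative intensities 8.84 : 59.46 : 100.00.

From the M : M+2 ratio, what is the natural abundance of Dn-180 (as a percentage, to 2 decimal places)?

22.92%

Let p = fractional abundance of Dn-180. I(M+2)/I(M) = [C(2,1)·p^1·(1−p)] / p^2 = 2·(1−p)/p = 59.46/8.84 = 6.7262
(1−p)/p = 6.7262/2 = 3.3631  ⇒  p = 1/(1 + 3.3631) = 0.2292
Dn-180: 22.92%, Dn-182: 77.08%.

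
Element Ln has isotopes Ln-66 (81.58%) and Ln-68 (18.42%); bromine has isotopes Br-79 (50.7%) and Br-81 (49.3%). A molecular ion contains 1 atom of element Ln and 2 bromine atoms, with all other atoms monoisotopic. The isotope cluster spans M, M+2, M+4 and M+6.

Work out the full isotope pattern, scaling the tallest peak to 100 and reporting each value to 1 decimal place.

Element Ln pattern (n=1): 0.8158 : 0.1842
Bromine pattern (n=2): 0.257049 : 0.499902 : 0.243049
Convolve the two distributions (both contribute in 2-u steps):
  M: 0.8158×0.257049 = 0.209701
  M+2: 0.8158×0.499902 + 0.1842×0.257049 = 0.455168
  M+4: 0.8158×0.243049 + 0.1842×0.499902 = 0.290361
  M+6: 0.1842×0.243049 = 0.044770
Scale to base peak (0.455168) = 100: 46.1 : 100.0 : 63.8 : 9.8

46.1 : 100.0 : 63.8 : 9.8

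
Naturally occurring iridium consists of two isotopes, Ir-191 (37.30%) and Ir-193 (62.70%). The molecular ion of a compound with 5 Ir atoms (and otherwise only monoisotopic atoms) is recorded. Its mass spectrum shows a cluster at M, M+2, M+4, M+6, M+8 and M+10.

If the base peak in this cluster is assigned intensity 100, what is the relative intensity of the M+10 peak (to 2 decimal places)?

Binomial terms of (0.3730 + 0.6270)^5: M 0.0072, M+2 0.0607, M+4 0.2040, M+6 0.3429, M+8 0.2882, M+10 0.0969 → M+6 is the base peak.
P(M+6) = C(5,3) × 0.3730^2 × 0.6270^3 = 10 × 0.139129 × 0.24649188 = 0.342942 (base)
P(M+10) = C(5,5) × 0.3730^0 × 0.6270^5 = 1 × 1.0000 × 0.09690311 = 0.096903
Relative intensity = 0.096903 / 0.342942 × 100 = 28.26

28.26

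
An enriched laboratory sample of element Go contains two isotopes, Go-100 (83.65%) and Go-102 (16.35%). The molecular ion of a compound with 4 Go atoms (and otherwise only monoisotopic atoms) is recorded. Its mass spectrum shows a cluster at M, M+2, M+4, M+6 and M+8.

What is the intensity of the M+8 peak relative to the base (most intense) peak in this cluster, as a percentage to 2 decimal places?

Binomial terms of (0.8365 + 0.1635)^4: M 0.4896, M+2 0.3828, M+4 0.1122, M+6 0.0146, M+8 0.0007 → M is the base peak.
P(M) = C(4,0) × 0.8365^4 × 0.1635^0 = 1 × 0.48962522 × 1.0000 = 0.489625 (base)
P(M+8) = C(4,4) × 0.8365^0 × 0.1635^4 = 1 × 1.0000 × 0.00071461 = 0.000715
Relative intensity = 0.000715 / 0.489625 × 100 = 0.15

0.15%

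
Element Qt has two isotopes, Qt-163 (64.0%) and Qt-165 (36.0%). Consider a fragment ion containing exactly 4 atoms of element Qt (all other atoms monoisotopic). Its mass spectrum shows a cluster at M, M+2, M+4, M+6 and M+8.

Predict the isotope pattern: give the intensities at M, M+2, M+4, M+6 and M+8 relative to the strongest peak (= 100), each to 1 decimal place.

Expanding (0.640 + 0.360)^4:
P(M) = 0.640^4 = 0.167772
P(M+2) = 4 × 0.640^3 × 0.360^1 = 0.377487
P(M+4) = 6 × 0.640^2 × 0.360^2 = 0.318505
P(M+6) = 4 × 0.640^1 × 0.360^3 = 0.119439
P(M+8) = 0.360^4 = 0.016796
The M+2 peak is largest (0.377487); scaling to 100 gives 44.4 : 100.0 : 84.4 : 31.6 : 4.4.

44.4 : 100.0 : 84.4 : 31.6 : 4.4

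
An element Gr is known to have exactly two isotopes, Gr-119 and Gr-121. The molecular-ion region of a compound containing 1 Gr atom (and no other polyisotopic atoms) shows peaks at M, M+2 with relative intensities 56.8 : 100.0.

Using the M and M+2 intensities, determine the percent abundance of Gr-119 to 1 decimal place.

Write p for the Gr-119 fraction. I(M+2)/I(M) = [C(1,1)·p^0·(1−p)] / p^1 = 1·(1−p)/p = 100.0/56.8 = 1.7606
(1−p)/p = 1.7606/1 = 1.7606  ⇒  p = 1/(1 + 1.7606) = 0.3622
Gr-119: 36.2%, Gr-121: 63.8%.

36.2%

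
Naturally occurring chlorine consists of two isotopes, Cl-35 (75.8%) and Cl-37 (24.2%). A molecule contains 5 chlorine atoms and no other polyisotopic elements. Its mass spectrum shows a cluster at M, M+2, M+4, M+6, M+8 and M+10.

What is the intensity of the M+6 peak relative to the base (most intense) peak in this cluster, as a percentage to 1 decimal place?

(0.758 + 0.242)^5 gives M 0.2502, M+2 0.3994, M+4 0.2551, M+6 0.0814, M+8 0.0130, M+10 0.0008; the largest is M+2.
P(M+2) = C(5,1) × 0.758^4 × 0.242^1 = 5 × 0.33012379 × 0.2420 = 0.399450 (base)
P(M+6) = C(5,3) × 0.758^2 × 0.242^3 = 10 × 0.574564 × 0.01417249 = 0.081430
Relative intensity = 0.081430 / 0.399450 × 100 = 20.4

20.4%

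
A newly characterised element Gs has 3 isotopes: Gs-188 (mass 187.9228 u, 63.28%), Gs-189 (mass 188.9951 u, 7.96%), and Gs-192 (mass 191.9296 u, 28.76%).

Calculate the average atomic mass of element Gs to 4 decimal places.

189.1605 u

The abundance-weighted mean is 0.6328 × 187.9228 + 0.0796 × 188.9951 + 0.2876 × 191.9296
= 118.91755 + 15.04401 + 55.19895 = 189.16051 u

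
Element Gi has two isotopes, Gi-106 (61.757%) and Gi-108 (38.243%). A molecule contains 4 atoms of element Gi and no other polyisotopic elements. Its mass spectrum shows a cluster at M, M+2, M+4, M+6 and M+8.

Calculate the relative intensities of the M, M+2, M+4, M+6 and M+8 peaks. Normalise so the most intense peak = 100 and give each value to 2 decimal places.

40.37 : 100.00 : 92.89 : 38.35 : 5.94

The 4 Gi atoms are independent, so intensities follow the terms of (0.61757 + 0.38243)^4.
P(M) = 0.61757^4 = 0.145460
P(M+2) = 4 × 0.61757^3 × 0.38243^1 = 0.360305
P(M+4) = 6 × 0.61757^2 × 0.38243^2 = 0.334678
P(M+6) = 4 × 0.61757^1 × 0.38243^3 = 0.138166
P(M+8) = 0.38243^4 = 0.021390
The M+2 peak is largest (0.360305); scaling to 100 gives 40.37 : 100.00 : 92.89 : 38.35 : 5.94.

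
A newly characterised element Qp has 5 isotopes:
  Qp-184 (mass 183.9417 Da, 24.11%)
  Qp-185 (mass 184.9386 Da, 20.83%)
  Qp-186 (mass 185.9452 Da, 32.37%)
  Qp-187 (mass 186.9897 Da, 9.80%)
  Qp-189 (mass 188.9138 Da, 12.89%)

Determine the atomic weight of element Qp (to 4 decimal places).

185.7375 Da

Weight each isotope mass by its fractional abundance: 0.2411 × 183.9417 + 0.2083 × 184.9386 + 0.3237 × 185.9452 + 0.0980 × 186.9897 + 0.1289 × 188.9138
= 44.34834 + 38.52271 + 60.19046 + 18.32499 + 24.35099 = 185.73749 Da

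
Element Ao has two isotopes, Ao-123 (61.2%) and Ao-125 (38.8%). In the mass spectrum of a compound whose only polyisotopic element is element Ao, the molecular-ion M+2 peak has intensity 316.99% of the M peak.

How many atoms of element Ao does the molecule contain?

5

With n Ao atoms, P(M+2)/P(M) = C(n,1)·p^(n−1)q / p^n = n·q/p = n · 0.388/0.612.
n = 3.1699 × 0.612/0.388 = 5.00 ≈ 5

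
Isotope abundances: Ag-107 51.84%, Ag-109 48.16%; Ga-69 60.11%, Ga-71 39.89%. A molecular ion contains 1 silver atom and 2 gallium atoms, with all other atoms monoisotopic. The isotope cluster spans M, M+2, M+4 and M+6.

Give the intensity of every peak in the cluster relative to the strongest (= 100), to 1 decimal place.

44.3 : 100.0 : 74.2 : 18.1

Silver pattern (n=1): 0.5184 : 0.4816
Gallium pattern (n=2): 0.36132121 : 0.47955758 : 0.15912121
Convolve the two distributions (both contribute in 2-u steps):
  M: 0.5184×0.36132121 = 0.187309
  M+2: 0.5184×0.47955758 + 0.4816×0.36132121 = 0.422615
  M+4: 0.5184×0.15912121 + 0.4816×0.47955758 = 0.313443
  M+6: 0.4816×0.15912121 = 0.076633
Scale to base peak (0.422615) = 100: 44.3 : 100.0 : 74.2 : 18.1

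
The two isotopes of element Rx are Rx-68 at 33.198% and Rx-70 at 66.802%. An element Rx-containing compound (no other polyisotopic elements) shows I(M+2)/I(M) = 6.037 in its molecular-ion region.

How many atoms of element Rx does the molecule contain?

3

For n independent Rx atoms, I(M+2)/I(M) = n · (abundance Rx-70) / (abundance Rx-68) = n · 0.66802/0.33198.
n = 6.037 × 0.33198/0.66802 = 3.00 ≈ 3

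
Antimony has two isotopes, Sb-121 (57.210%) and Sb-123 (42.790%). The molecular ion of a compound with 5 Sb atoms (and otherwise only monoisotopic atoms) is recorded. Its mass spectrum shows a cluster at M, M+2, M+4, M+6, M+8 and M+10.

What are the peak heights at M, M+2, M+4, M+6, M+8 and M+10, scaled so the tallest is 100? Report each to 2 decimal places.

17.88 : 66.85 : 100.00 : 74.79 : 27.97 : 4.18

Each Sb atom is independently Sb-121 (p = 0.57210) or Sb-123 (q = 0.42790); the cluster is the binomial expansion (p + q)^5.
P(M) = 0.57210^5 = 0.061286
P(M+2) = 5 × 0.57210^4 × 0.42790^1 = 0.229192
P(M+4) = 10 × 0.57210^3 × 0.42790^2 = 0.342847
P(M+6) = 10 × 0.57210^2 × 0.42790^3 = 0.256431
P(M+8) = 5 × 0.57210^1 × 0.42790^4 = 0.095898
P(M+10) = 0.42790^5 = 0.014345
The M+4 peak is largest (0.342847); scaling to 100 gives 17.88 : 66.85 : 100.00 : 74.79 : 27.97 : 4.18.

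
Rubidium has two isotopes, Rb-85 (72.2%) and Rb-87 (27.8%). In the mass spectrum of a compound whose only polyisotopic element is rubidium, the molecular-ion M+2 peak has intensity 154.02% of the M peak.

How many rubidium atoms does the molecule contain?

The M+2/M ratio from n Rb atoms is n · q/p = n · 0.278/0.722.
n = 1.5402 × 0.722/0.278 = 4.00 ≈ 4

4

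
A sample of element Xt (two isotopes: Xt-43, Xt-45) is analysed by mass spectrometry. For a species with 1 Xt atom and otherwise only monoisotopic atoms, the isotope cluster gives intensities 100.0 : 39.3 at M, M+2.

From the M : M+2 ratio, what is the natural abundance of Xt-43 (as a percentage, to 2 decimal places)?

If p is the fraction of Xt that is Xt-43, then I(M+2)/I(M) = [C(1,1)·p^0·(1−p)] / p^1 = 1·(1−p)/p = 39.3/100.0 = 0.3930
(1−p)/p = 0.3930/1 = 0.3930  ⇒  p = 1/(1 + 0.3930) = 0.7179
Xt-43: 71.79%, Xt-45: 28.21%.

71.79%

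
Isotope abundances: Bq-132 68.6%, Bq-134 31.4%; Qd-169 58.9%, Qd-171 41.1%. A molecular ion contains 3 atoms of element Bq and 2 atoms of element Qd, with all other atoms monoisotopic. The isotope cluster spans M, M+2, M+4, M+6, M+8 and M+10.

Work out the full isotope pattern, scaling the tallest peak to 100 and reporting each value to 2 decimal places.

Element Bq pattern (n=3): 0.32282886 : 0.44330143 : 0.20291057 : 0.03095914
Element Qd pattern (n=2): 0.346921 : 0.484158 : 0.168921
Convolve the two distributions (both contribute in 2-u steps):
  M: 0.32282886×0.346921 = 0.111996
  M+2: 0.32282886×0.484158 + 0.44330143×0.346921 = 0.310091
  M+4: 0.32282886×0.168921 + 0.44330143×0.484158 + 0.20291057×0.346921 = 0.339554
  M+6: 0.44330143×0.168921 + 0.20291057×0.484158 + 0.03095914×0.346921 = 0.183864
  M+8: 0.20291057×0.168921 + 0.03095914×0.484158 = 0.049265
  M+10: 0.03095914×0.168921 = 0.005230
Scale to base peak (0.339554) = 100: 32.98 : 91.32 : 100.00 : 54.15 : 14.51 : 1.54

32.98 : 91.32 : 100.00 : 54.15 : 14.51 : 1.54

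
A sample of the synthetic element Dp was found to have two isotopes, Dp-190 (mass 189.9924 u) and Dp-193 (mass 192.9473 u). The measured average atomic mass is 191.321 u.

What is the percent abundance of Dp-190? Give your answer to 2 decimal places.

Let x be the fractional abundance of Dp-190; then Dp-193 has abundance 1 − x.
189.9924·x + 192.9473·(1 − x) = 191.321
(189.9924 − 192.9473)·x = 191.321 − 192.9473
x = -1.6263 / -2.9549 = 0.55037 → 55.04% Dp-190, 44.96% Dp-193.

55.04%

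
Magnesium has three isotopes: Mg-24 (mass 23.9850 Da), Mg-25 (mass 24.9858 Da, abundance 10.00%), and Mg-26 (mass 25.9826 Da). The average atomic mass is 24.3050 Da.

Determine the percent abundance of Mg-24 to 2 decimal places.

Let x and y be the fractions of Mg-24 and Mg-26. Then x + y = 1 − 0.1000 = 0.9000 and 23.9850x + 25.9826y = 24.3050 − 0.1000×24.9858 = 21.80642.
Substituting: 23.9850x + 25.9826(0.9000 − x) = 21.80642
(23.9850 − 25.9826)x = -1.57792  ⇒  x = 0.78991, y = 0.11009
Mg-24: 78.99%, Mg-26: 11.01%.

78.99%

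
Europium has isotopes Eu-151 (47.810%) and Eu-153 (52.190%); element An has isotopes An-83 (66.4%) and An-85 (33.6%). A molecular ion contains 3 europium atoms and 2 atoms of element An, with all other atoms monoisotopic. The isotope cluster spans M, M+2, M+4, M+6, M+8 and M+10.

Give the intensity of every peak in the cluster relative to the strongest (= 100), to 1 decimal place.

14.0 : 60.0 : 100.0 : 80.6 : 31.2 : 4.7

Europium pattern (n=3): 0.10928391 : 0.3578871 : 0.39067407 : 0.14215492
Element An pattern (n=2): 0.440896 : 0.446208 : 0.112896
Convolve the two distributions (both contribute in 2-u steps):
  M: 0.10928391×0.440896 = 0.048183
  M+2: 0.10928391×0.446208 + 0.3578871×0.440896 = 0.206554
  M+4: 0.10928391×0.112896 + 0.3578871×0.446208 + 0.39067407×0.440896 = 0.344276
  M+6: 0.3578871×0.112896 + 0.39067407×0.446208 + 0.14215492×0.440896 = 0.277401
  M+8: 0.39067407×0.112896 + 0.14215492×0.446208 = 0.107536
  M+10: 0.14215492×0.112896 = 0.016049
Scale to base peak (0.344276) = 100: 14.0 : 60.0 : 100.0 : 80.6 : 31.2 : 4.7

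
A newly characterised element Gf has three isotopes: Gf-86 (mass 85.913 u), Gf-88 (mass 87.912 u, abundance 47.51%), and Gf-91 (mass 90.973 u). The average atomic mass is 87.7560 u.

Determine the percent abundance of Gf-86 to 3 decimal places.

Let x and y be the fractions of Gf-86 and Gf-91. Then x + y = 1 − 0.4751 = 0.5249 and 85.913x + 90.973y = 87.7560 − 0.4751×87.912 = 45.9890088.
Substituting: 85.913x + 90.973(0.5249 − x) = 45.9890088
(85.913 − 90.973)x = -1.7627189  ⇒  x = 0.34836, y = 0.17654
Gf-86: 34.836%, Gf-91: 17.654%.

34.836%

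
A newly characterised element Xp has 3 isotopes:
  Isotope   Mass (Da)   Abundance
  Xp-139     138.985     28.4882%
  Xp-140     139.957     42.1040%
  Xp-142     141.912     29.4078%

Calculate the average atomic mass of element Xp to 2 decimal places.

140.26 Da

The abundance-weighted mean is 0.284882 × 138.985 + 0.421040 × 139.957 + 0.294078 × 141.912
= 39.5943 + 58.9275 + 41.7332 = 140.2550 Da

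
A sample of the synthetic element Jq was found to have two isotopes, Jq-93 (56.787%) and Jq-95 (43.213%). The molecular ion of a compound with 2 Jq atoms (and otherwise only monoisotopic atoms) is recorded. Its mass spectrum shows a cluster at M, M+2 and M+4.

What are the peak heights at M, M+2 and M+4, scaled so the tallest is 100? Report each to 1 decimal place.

Expanding (0.56787 + 0.43213)^2:
P(M) = 0.56787^2 = 0.322476
P(M+2) = 2 × 0.56787^1 × 0.43213^1 = 0.490787
P(M+4) = 0.43213^2 = 0.186736
The M+2 peak is largest (0.490787); scaling to 100 gives 65.7 : 100.0 : 38.0.

65.7 : 100.0 : 38.0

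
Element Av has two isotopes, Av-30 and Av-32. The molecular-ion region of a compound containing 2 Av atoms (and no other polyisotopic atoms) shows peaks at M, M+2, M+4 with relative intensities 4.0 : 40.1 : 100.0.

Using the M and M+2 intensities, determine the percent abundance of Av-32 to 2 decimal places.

If p is the fraction of Av that is Av-30, then I(M+2)/I(M) = [C(2,1)·p^1·(1−p)] / p^2 = 2·(1−p)/p = 40.1/4.0 = 10.0250
(1−p)/p = 10.0250/2 = 5.0125  ⇒  p = 1/(1 + 5.0125) = 0.1663
Av-30: 16.63%, Av-32: 83.37%.

83.37%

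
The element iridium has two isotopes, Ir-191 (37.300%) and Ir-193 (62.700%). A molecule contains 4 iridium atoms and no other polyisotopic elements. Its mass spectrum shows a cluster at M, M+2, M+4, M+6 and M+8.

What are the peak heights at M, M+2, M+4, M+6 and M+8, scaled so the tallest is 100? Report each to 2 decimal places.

The 4 Ir atoms are independent, so intensities follow the terms of (0.37300 + 0.62700)^4.
P(M) = 0.37300^4 = 0.019357
P(M+2) = 4 × 0.37300^3 × 0.62700^1 = 0.130153
P(M+4) = 6 × 0.37300^2 × 0.62700^2 = 0.328174
P(M+6) = 4 × 0.37300^1 × 0.62700^3 = 0.367766
P(M+8) = 0.62700^4 = 0.154550
The M+6 peak is largest (0.367766); scaling to 100 gives 5.26 : 35.39 : 89.23 : 100.00 : 42.02.

5.26 : 35.39 : 89.23 : 100.00 : 42.02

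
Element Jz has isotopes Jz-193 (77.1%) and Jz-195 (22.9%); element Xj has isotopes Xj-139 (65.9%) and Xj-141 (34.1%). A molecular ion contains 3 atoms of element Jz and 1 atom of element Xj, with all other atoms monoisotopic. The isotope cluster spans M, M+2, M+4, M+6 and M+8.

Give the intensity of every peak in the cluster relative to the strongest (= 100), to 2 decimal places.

Element Jz pattern (n=3): 0.45831401 : 0.40838097 : 0.12129603 : 0.01200899
Element Xj pattern (n=1): 0.6590 : 0.3410
Convolve the two distributions (both contribute in 2-u steps):
  M: 0.45831401×0.6590 = 0.302029
  M+2: 0.45831401×0.3410 + 0.40838097×0.6590 = 0.425408
  M+4: 0.40838097×0.3410 + 0.12129603×0.6590 = 0.219192
  M+6: 0.12129603×0.3410 + 0.01200899×0.6590 = 0.049276
  M+8: 0.01200899×0.3410 = 0.004095
Scale to base peak (0.425408) = 100: 71.00 : 100.00 : 51.53 : 11.58 : 0.96

71.00 : 100.00 : 51.53 : 11.58 : 0.96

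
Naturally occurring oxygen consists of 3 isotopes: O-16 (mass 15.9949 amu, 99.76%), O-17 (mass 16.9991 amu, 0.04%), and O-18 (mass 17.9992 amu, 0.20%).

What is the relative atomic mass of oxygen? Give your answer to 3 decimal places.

Weight each isotope mass by its fractional abundance: 0.9976 × 15.9949 + 0.0004 × 16.9991 + 0.0020 × 17.9992
= 15.95651 + 0.00680 + 0.03600 = 15.99931 amu

15.999 amu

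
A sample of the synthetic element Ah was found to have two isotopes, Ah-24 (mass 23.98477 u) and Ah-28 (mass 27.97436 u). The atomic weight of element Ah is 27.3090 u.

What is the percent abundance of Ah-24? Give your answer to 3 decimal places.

16.677%

With x = fraction of Ah-24 (so Ah-28 is 1 − x):
23.98477·x + 27.97436·(1 − x) = 27.3090
(23.98477 − 27.97436)·x = 27.3090 − 27.97436
x = -0.66536 / -3.98959 = 0.16677 → 16.677% Ah-24, 83.323% Ah-28.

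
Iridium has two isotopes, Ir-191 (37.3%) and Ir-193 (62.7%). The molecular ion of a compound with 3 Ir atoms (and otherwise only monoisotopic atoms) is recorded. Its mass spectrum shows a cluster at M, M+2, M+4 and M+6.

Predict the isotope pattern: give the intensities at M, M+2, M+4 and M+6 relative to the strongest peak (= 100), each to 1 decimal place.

Expanding (0.373 + 0.627)^3:
P(M) = 0.373^3 = 0.051895
P(M+2) = 3 × 0.373^2 × 0.627^1 = 0.261702
P(M+4) = 3 × 0.373^1 × 0.627^2 = 0.439911
P(M+6) = 0.627^3 = 0.246492
The M+4 peak is largest (0.439911); scaling to 100 gives 11.8 : 59.5 : 100.0 : 56.0.

11.8 : 59.5 : 100.0 : 56.0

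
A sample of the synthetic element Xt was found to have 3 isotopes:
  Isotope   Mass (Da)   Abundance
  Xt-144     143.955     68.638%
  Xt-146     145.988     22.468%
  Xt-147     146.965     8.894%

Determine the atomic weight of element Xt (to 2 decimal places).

Ar = Σ fᵢ·mᵢ = 0.68638 × 143.955 + 0.22468 × 145.988 + 0.08894 × 146.965
= 98.8078 + 32.8006 + 13.0711 = 144.6795 Da

144.68 Da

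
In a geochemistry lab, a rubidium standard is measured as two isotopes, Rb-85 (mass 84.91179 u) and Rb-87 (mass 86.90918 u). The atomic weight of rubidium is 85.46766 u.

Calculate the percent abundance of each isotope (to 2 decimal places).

Let x be the fractional abundance of Rb-85; then Rb-87 has abundance 1 − x.
84.91179·x + 86.90918·(1 − x) = 85.46766
(84.91179 − 86.90918)·x = 85.46766 − 86.90918
x = -1.44152 / -1.99739 = 0.72170 → 72.17% Rb-85, 27.83% Rb-87.

Rb-85: 72.17%, Rb-87: 27.83%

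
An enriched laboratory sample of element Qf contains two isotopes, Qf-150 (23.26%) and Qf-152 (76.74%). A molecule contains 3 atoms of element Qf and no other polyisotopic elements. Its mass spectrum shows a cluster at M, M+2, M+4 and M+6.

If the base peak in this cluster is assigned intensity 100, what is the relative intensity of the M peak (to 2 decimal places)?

(0.2326 + 0.7674)^3 gives M 0.0126, M+2 0.1246, M+4 0.4109, M+6 0.4519; the largest is M+6.
P(M+6) = C(3,3) × 0.2326^0 × 0.7674^3 = 1 × 1.0000 × 0.45192398 = 0.451924 (base)
P(M) = C(3,0) × 0.2326^3 × 0.7674^0 = 1 × 0.0125843 × 1.0000 = 0.012584
Relative intensity = 0.012584 / 0.451924 × 100 = 2.78

2.78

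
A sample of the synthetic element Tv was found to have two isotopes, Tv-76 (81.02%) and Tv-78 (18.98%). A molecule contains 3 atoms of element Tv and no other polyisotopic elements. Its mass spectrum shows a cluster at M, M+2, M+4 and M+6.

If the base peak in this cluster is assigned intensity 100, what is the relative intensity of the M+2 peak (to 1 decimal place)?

(0.8102 + 0.1898)^3 gives M 0.5318, M+2 0.3738, M+4 0.0876, M+6 0.0068; the largest is M.
P(M) = C(3,0) × 0.8102^3 × 0.1898^0 = 1 × 0.53183476 × 1.0000 = 0.531835 (base)
P(M+2) = C(3,1) × 0.8102^2 × 0.1898^1 = 3 × 0.65642404 × 0.1898 = 0.373768
Relative intensity = 0.373768 / 0.531835 × 100 = 70.3

70.3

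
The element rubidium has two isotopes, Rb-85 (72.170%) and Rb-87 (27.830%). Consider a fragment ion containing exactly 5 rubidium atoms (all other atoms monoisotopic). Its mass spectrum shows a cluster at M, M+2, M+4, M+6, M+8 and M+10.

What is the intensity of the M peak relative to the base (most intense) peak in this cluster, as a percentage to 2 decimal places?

Term probabilities: M 0.1958, M+2 0.3775, M+4 0.2911, M+6 0.1123, M+8 0.0216, M+10 0.0017. Base peak = M+2.
P(M+2) = C(5,1) × 0.72170^4 × 0.27830^1 = 5 × 0.27128565 × 0.2783 = 0.377494 (base)
P(M) = C(5,0) × 0.72170^5 × 0.27830^0 = 1 × 0.19578685 × 1.0000 = 0.195787
Relative intensity = 0.195787 / 0.377494 × 100 = 51.86

51.86%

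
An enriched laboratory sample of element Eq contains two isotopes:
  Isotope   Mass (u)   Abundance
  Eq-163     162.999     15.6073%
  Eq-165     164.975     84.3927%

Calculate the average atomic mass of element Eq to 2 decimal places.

164.67 u

Ar = Σ fᵢ·mᵢ = 0.156073 × 162.999 + 0.843927 × 164.975
= 25.4397 + 139.2269 = 164.6666 u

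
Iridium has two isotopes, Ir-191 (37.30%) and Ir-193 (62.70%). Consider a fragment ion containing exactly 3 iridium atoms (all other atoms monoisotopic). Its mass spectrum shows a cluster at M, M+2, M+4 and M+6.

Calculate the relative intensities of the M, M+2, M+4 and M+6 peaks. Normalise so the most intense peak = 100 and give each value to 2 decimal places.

Expanding (0.3730 + 0.6270)^3:
P(M) = 0.3730^3 = 0.051895
P(M+2) = 3 × 0.3730^2 × 0.6270^1 = 0.261702
P(M+4) = 3 × 0.3730^1 × 0.6270^2 = 0.439911
P(M+6) = 0.6270^3 = 0.246492
The M+4 peak is largest (0.439911); scaling to 100 gives 11.80 : 59.49 : 100.00 : 56.03.

11.80 : 59.49 : 100.00 : 56.03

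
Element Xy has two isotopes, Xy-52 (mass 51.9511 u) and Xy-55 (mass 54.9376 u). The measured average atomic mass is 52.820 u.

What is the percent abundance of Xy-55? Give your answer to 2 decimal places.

29.09%

Writing the weighted mean with unknown fraction x of Xy-52:
51.9511·x + 54.9376·(1 − x) = 52.820
(51.9511 − 54.9376)·x = 52.820 − 54.9376
x = -2.1176 / -2.9865 = 0.70906 → 70.91% Xy-52, 29.09% Xy-55.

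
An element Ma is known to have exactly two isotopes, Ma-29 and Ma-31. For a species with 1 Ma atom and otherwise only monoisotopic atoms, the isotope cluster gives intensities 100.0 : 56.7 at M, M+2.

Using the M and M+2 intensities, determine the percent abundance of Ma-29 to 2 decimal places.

63.82%

If p is the fraction of Ma that is Ma-29, then I(M+2)/I(M) = [C(1,1)·p^0·(1−p)] / p^1 = 1·(1−p)/p = 56.7/100.0 = 0.5670
(1−p)/p = 0.5670/1 = 0.5670  ⇒  p = 1/(1 + 0.5670) = 0.6382
Ma-29: 63.82%, Ma-31: 36.18%.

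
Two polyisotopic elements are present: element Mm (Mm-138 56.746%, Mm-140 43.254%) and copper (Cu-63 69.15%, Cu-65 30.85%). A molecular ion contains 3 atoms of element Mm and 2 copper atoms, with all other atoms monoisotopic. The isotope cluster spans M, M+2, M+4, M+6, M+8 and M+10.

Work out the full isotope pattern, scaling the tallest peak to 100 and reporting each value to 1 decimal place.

25.1 : 79.8 : 100.0 : 61.6 : 18.6 : 2.2

Element Mm pattern (n=3): 0.18272828 : 0.41784772 : 0.31849972 : 0.08092428
Copper pattern (n=2): 0.47817225 : 0.4266555 : 0.09517225
Convolve the two distributions (both contribute in 2-u steps):
  M: 0.18272828×0.47817225 = 0.087376
  M+2: 0.18272828×0.4266555 + 0.41784772×0.47817225 = 0.277765
  M+4: 0.18272828×0.09517225 + 0.41784772×0.4266555 + 0.31849972×0.47817225 = 0.347965
  M+6: 0.41784772×0.09517225 + 0.31849972×0.4266555 + 0.08092428×0.47817225 = 0.214353
  M+8: 0.31849972×0.09517225 + 0.08092428×0.4266555 = 0.064839
  M+10: 0.08092428×0.09517225 = 0.007702
Scale to base peak (0.347965) = 100: 25.1 : 79.8 : 100.0 : 61.6 : 18.6 : 2.2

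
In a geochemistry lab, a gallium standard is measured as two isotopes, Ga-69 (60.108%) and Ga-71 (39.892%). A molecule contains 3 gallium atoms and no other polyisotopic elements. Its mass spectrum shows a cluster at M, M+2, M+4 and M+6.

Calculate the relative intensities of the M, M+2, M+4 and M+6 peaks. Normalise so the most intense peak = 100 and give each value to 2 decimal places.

Expanding (0.60108 + 0.39892)^3:
P(M) = 0.60108^3 = 0.217169
P(M+2) = 3 × 0.60108^2 × 0.39892^1 = 0.432386
P(M+4) = 3 × 0.60108^1 × 0.39892^2 = 0.286963
P(M+6) = 0.39892^3 = 0.063483
The M+2 peak is largest (0.432386); scaling to 100 gives 50.23 : 100.00 : 66.37 : 14.68.

50.23 : 100.00 : 66.37 : 14.68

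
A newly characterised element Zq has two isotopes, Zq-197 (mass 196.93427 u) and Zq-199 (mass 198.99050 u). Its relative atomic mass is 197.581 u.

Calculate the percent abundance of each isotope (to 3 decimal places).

With x = fraction of Zq-197 (so Zq-199 is 1 − x):
196.93427·x + 198.99050·(1 − x) = 197.581
(196.93427 − 198.99050)·x = 197.581 − 198.99050
x = -1.40950 / -2.05623 = 0.68548 → 68.548% Zq-197, 31.452% Zq-199.

Zq-197: 68.548%, Zq-199: 31.452%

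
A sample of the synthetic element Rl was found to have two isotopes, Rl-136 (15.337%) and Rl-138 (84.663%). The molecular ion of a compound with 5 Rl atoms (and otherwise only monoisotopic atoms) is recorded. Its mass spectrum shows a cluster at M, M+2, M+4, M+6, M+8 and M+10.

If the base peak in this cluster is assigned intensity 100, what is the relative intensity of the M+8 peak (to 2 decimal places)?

(0.15337 + 0.84663)^5 gives M 0.0001, M+2 0.0023, M+4 0.0259, M+6 0.1427, M+8 0.3940, M+10 0.4350; the largest is M+10.
P(M+10) = C(5,5) × 0.15337^0 × 0.84663^5 = 1 × 1.0000 × 0.43497898 = 0.434979 (base)
P(M+8) = C(5,4) × 0.15337^1 × 0.84663^4 = 5 × 0.15337 × 0.51377695 = 0.393990
Relative intensity = 0.393990 / 0.434979 × 100 = 90.58

90.58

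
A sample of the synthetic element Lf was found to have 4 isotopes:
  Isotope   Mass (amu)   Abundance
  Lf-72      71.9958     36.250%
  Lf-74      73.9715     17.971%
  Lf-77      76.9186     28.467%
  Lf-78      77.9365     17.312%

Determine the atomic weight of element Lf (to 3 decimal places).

Average mass = Σ (abundance × isotope mass) = 0.36250 × 71.9958 + 0.17971 × 73.9715 + 0.28467 × 76.9186 + 0.17312 × 77.9365
= 26.09848 + 13.29342 + 21.89642 + 13.49237 = 74.78069 amu

74.781 amu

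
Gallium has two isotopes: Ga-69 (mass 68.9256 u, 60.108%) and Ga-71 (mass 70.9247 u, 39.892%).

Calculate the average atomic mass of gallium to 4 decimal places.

69.7231 u

Average mass = Σ (abundance × isotope mass) = 0.60108 × 68.9256 + 0.39892 × 70.9247
= 41.42980 + 28.29328 = 69.72308 u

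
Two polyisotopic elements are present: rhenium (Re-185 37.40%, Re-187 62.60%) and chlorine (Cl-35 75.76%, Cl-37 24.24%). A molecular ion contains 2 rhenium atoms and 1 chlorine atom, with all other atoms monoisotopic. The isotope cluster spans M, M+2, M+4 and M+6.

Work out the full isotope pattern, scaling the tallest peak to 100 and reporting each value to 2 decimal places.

25.82 : 94.70 : 100.00 : 23.15

Rhenium pattern (n=2): 0.139876 : 0.468248 : 0.391876
Chlorine pattern (n=1): 0.7576 : 0.2424
Convolve the two distributions (both contribute in 2-u steps):
  M: 0.139876×0.7576 = 0.105970
  M+2: 0.139876×0.2424 + 0.468248×0.7576 = 0.388651
  M+4: 0.468248×0.2424 + 0.391876×0.7576 = 0.410389
  M+6: 0.391876×0.2424 = 0.094991
Scale to base peak (0.410389) = 100: 25.82 : 94.70 : 100.00 : 23.15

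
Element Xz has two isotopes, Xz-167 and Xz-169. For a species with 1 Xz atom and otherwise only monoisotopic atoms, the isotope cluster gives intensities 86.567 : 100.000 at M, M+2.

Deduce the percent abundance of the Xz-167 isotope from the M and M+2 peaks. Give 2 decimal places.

Let p = fractional abundance of Xz-167. I(M+2)/I(M) = [C(1,1)·p^0·(1−p)] / p^1 = 1·(1−p)/p = 100.000/86.567 = 1.1552
(1−p)/p = 1.1552/1 = 1.1552  ⇒  p = 1/(1 + 1.1552) = 0.4640
Xz-167: 46.40%, Xz-169: 53.60%.

46.40%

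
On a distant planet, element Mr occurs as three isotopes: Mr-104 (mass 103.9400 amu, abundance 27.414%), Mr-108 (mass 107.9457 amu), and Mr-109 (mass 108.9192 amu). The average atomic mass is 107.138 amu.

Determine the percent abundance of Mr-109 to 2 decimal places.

29.83%

Let x and y be the fractions of Mr-108 and Mr-109. Then x + y = 1 − 0.27414 = 0.72586 and 107.9457x + 108.9192y = 107.138 − 0.27414×103.9400 = 78.6438884.
Substituting: 107.9457x + 108.9192(0.72586 − x) = 78.6438884
(107.9457 − 108.9192)x = -0.416202112  ⇒  x = 0.42753, y = 0.29833
Mr-108: 42.75%, Mr-109: 29.83%.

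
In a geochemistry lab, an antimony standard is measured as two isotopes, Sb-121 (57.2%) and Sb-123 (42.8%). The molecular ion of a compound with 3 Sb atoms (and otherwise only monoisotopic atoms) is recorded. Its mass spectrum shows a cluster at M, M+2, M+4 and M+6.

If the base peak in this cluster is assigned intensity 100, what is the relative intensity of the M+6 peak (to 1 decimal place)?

18.7

Binomial terms of (0.572 + 0.428)^3: M 0.1871, M+2 0.4201, M+4 0.3143, M+6 0.0784 → M+2 is the base peak.
P(M+2) = C(3,1) × 0.572^2 × 0.428^1 = 3 × 0.327184 × 0.4280 = 0.420104 (base)
P(M+6) = C(3,3) × 0.572^0 × 0.428^3 = 1 × 1.0000 × 0.07840275 = 0.078403
Relative intensity = 0.078403 / 0.420104 × 100 = 18.7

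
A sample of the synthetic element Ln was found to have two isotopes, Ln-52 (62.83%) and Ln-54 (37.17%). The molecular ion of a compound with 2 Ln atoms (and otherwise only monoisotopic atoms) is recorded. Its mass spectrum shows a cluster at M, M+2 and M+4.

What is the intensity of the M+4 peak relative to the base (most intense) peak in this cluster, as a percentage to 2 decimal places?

(0.6283 + 0.3717)^2 gives M 0.3948, M+2 0.4671, M+4 0.1382; the largest is M+2.
P(M+2) = C(2,1) × 0.6283^1 × 0.3717^1 = 2 × 0.6283 × 0.3717 = 0.467078 (base)
P(M+4) = C(2,2) × 0.6283^0 × 0.3717^2 = 1 × 1.0000 × 0.13816089 = 0.138161
Relative intensity = 0.138161 / 0.467078 × 100 = 29.58

29.58%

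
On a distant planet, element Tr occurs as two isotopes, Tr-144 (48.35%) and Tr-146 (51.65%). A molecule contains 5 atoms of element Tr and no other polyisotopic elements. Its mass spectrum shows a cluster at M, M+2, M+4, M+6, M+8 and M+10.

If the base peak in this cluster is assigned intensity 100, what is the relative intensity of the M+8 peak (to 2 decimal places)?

53.41

Term probabilities: M 0.0264, M+2 0.1411, M+4 0.3015, M+6 0.3221, M+8 0.1720, M+10 0.0368. Base peak = M+6.
P(M+6) = C(5,3) × 0.4835^2 × 0.5165^3 = 10 × 0.23377225 × 0.13778787 = 0.322110 (base)
P(M+8) = C(5,4) × 0.4835^1 × 0.5165^4 = 5 × 0.4835 × 0.07116743 = 0.172047
Relative intensity = 0.172047 / 0.322110 × 100 = 53.41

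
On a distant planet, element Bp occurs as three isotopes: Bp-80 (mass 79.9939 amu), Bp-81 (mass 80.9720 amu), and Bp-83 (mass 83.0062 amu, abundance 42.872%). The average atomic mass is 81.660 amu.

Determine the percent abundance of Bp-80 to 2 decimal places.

18.82%

Let x and y be the fractions of Bp-80 and Bp-81. Then x + y = 1 − 0.42872 = 0.57128 and 79.9939x + 80.9720y = 81.660 − 0.42872×83.0062 = 46.073581936.
Substituting: 79.9939x + 80.9720(0.57128 − x) = 46.073581936
(79.9939 − 80.9720)x = -0.184102224  ⇒  x = 0.18822, y = 0.38306
Bp-80: 18.82%, Bp-81: 38.31%.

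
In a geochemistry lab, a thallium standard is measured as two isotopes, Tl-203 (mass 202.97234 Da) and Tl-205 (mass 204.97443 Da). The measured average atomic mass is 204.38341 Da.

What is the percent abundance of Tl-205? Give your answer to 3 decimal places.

Let x be the fractional abundance of Tl-203; then Tl-205 has abundance 1 − x.
202.97234·x + 204.97443·(1 − x) = 204.38341
(202.97234 − 204.97443)·x = 204.38341 − 204.97443
x = -0.59102 / -2.00209 = 0.29520 → 29.520% Tl-203, 70.480% Tl-205.

70.480%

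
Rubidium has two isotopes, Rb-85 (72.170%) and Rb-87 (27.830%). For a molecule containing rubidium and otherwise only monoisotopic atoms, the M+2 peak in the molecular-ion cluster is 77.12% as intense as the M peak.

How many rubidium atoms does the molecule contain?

With n Rb atoms, P(M+2)/P(M) = C(n,1)·p^(n−1)q / p^n = n·q/p = n · 0.27830/0.72170.
n = 0.7712 × 0.72170/0.27830 = 2.00 ≈ 2

2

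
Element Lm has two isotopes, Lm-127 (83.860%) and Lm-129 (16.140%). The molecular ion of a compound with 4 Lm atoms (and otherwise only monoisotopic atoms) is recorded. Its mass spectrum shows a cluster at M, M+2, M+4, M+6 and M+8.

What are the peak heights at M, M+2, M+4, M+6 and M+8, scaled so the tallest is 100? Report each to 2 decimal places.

Each Lm atom is independently Lm-127 (p = 0.83860) or Lm-129 (q = 0.16140); the cluster is the binomial expansion (p + q)^4.
P(M) = 0.83860^4 = 0.494561
P(M+2) = 4 × 0.83860^3 × 0.16140^1 = 0.380740
P(M+4) = 6 × 0.83860^2 × 0.16140^2 = 0.109918
P(M+6) = 4 × 0.83860^1 × 0.16140^3 = 0.014103
P(M+8) = 0.16140^4 = 0.000679
The M peak is largest (0.494561); scaling to 100 gives 100.00 : 76.99 : 22.23 : 2.85 : 0.14.

100.00 : 76.99 : 22.23 : 2.85 : 0.14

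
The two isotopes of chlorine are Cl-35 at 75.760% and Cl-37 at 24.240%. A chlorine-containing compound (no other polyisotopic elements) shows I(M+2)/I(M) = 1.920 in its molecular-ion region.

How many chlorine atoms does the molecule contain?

6

The M+2/M ratio from n Cl atoms is n · q/p = n · 0.24240/0.75760.
n = 1.920 × 0.75760/0.24240 = 6.00 ≈ 6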